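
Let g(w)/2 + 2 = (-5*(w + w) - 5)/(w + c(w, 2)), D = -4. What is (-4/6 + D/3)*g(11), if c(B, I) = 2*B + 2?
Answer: 148/7 ≈ 21.143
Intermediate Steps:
c(B, I) = 2 + 2*B
g(w) = -4 + 2*(-5 - 10*w)/(2 + 3*w) (g(w) = -4 + 2*((-5*(w + w) - 5)/(w + (2 + 2*w))) = -4 + 2*((-10*w - 5)/(2 + 3*w)) = -4 + 2*((-5 - 10*w)/(2 + 3*w)) = -4 + 2*(-5 - 10*w)/(2 + 3*w))
(-4/6 + D/3)*g(11) = (-4/6 - 4/3)*(2*(-9 - 16*11)/(2 + 3*11)) = (-4*⅙ - 4*⅓)*(2*(-9 - 176)/(2 + 33)) = (-⅔ - 4/3)*(2*(-185)/35) = -4*(-185)/35 = -2*(-74/7) = 148/7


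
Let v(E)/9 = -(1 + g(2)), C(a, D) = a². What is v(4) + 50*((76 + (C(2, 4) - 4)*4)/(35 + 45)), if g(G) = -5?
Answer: 167/2 ≈ 83.500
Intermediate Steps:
v(E) = 36 (v(E) = 9*(-(1 - 5)) = 9*(-1*(-4)) = 9*4 = 36)
v(4) + 50*((76 + (C(2, 4) - 4)*4)/(35 + 45)) = 36 + 50*((76 + (2² - 4)*4)/(35 + 45)) = 36 + 50*((76 + (4 - 4)*4)/80) = 36 + 50*((76 + 0*4)*(1/80)) = 36 + 50*((76 + 0)*(1/80)) = 36 + 50*(76*(1/80)) = 36 + 50*(19/20) = 36 + 95/2 = 167/2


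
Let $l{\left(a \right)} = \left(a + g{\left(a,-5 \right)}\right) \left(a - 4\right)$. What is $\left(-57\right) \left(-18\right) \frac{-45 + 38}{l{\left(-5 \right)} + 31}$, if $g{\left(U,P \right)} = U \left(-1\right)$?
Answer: $- \frac{7182}{31} \approx -231.68$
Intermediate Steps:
$g{\left(U,P \right)} = - U$
$l{\left(a \right)} = 0$ ($l{\left(a \right)} = \left(a - a\right) \left(a - 4\right) = 0 \left(-4 + a\right) = 0$)
$\left(-57\right) \left(-18\right) \frac{-45 + 38}{l{\left(-5 \right)} + 31} = \left(-57\right) \left(-18\right) \frac{-45 + 38}{0 + 31} = 1026 \left(- \frac{7}{31}\right) = - \frac{7182}{31}$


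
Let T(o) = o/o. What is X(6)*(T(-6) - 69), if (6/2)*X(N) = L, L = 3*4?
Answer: -272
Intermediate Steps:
L = 12
X(N) = 4 (X(N) = (⅓)*12 = 4)
T(o) = 1
X(6)*(T(-6) - 69) = 4*(1 - 69) = 4*(-68) = -272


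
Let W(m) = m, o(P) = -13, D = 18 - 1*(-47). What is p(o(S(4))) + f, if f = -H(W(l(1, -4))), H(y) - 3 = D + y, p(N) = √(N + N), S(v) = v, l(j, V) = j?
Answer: -69 + I*√26 ≈ -69.0 + 5.099*I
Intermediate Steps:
D = 65 (D = 18 + 47 = 65)
p(N) = √2*√N (p(N) = √(2*N) = √2*√N)
H(y) = 68 + y (H(y) = 3 + (65 + y) = 68 + y)
f = -69 (f = -(68 + 1) = -1*69 = -69)
p(o(S(4))) + f = √2*√(-13) - 69 = √2*(I*√13) - 69 = I*√26 - 69 = -69 + I*√26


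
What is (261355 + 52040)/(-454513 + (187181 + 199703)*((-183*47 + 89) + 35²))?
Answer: -313395/2819678221 ≈ -0.00011115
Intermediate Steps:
(261355 + 52040)/(-454513 + (187181 + 199703)*((-183*47 + 89) + 35²)) = 313395/(-454513 + 386884*((-8601 + 89) + 1225)) = 313395/(-454513 + 386884*(-8512 + 1225)) = 313395/(-454513 + 386884*(-7287)) = 313395/(-454513 - 2819223708) = 313395/(-2819678221) = 313395*(-1/2819678221) = -313395/2819678221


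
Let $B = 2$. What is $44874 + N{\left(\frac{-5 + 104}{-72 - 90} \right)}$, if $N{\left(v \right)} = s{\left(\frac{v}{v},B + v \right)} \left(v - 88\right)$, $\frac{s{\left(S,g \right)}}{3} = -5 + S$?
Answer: $\frac{137812}{3} \approx 45937.0$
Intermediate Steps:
$s{\left(S,g \right)} = -15 + 3 S$ ($s{\left(S,g \right)} = 3 \left(-5 + S\right) = -15 + 3 S$)
$N{\left(v \right)} = 1056 - 12 v$ ($N{\left(v \right)} = \left(-15 + 3 \frac{v}{v}\right) \left(v - 88\right) = \left(-15 + 3 \cdot 1\right) \left(-88 + v\right) = \left(-15 + 3\right) \left(-88 + v\right) = - 12 \left(-88 + v\right) = 1056 - 12 v$)
$44874 + N{\left(\frac{-5 + 104}{-72 - 90} \right)} = 44874 + \left(1056 - 12 \frac{-5 + 104}{-72 - 90}\right) = 44874 + \left(1056 - 12 \frac{99}{-162}\right) = 44874 + \left(1056 - 12 \cdot 99 \left(- \frac{1}{162}\right)\right) = 44874 + \left(1056 - - \frac{22}{3}\right) = 44874 + \left(1056 + \frac{22}{3}\right) = 44874 + \frac{3190}{3} = \frac{137812}{3}$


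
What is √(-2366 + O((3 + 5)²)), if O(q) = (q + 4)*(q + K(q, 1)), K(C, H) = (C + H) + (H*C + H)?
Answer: √10826 ≈ 104.05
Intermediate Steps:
K(C, H) = C + 2*H + C*H (K(C, H) = (C + H) + (C*H + H) = (C + H) + (H + C*H) = C + 2*H + C*H)
O(q) = (2 + 3*q)*(4 + q) (O(q) = (q + 4)*(q + (q + 2*1 + q*1)) = (4 + q)*(q + (q + 2 + q)) = (4 + q)*(q + (2 + 2*q)) = (4 + q)*(2 + 3*q) = (2 + 3*q)*(4 + q))
√(-2366 + O((3 + 5)²)) = √(-2366 + (8 + 3*((3 + 5)²)² + 14*(3 + 5)²)) = √(-2366 + (8 + 3*(8²)² + 14*8²)) = √(-2366 + (8 + 3*64² + 14*64)) = √(-2366 + (8 + 3*4096 + 896)) = √(-2366 + (8 + 12288 + 896)) = √(-2366 + 13192) = √10826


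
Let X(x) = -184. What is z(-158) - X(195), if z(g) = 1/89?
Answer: 16377/89 ≈ 184.01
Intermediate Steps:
z(g) = 1/89
z(-158) - X(195) = 1/89 - 1*(-184) = 1/89 + 184 = 16377/89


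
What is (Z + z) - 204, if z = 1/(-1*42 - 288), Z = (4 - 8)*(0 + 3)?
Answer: -71281/330 ≈ -216.00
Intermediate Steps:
Z = -12 (Z = -4*3 = -12)
z = -1/330 (z = 1/(-42 - 288) = 1/(-330) = -1/330 ≈ -0.0030303)
(Z + z) - 204 = (-12 - 1/330) - 204 = -3961/330 - 204 = -71281/330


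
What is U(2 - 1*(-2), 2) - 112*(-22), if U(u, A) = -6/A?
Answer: 2461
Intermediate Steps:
U(2 - 1*(-2), 2) - 112*(-22) = -6/2 - 112*(-22) = -6*½ + 2464 = -3 + 2464 = 2461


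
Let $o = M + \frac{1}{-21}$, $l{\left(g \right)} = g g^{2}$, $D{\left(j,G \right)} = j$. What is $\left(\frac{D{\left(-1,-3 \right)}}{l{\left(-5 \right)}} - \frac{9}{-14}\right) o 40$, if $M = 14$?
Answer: $\frac{1334908}{3675} \approx 363.24$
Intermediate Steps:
$l{\left(g \right)} = g^{3}$
$o = \frac{293}{21}$ ($o = 14 + \frac{1}{-21} = 14 - \frac{1}{21} = \frac{293}{21} \approx 13.952$)
$\left(\frac{D{\left(-1,-3 \right)}}{l{\left(-5 \right)}} - \frac{9}{-14}\right) o 40 = \left(- \frac{1}{\left(-5\right)^{3}} - \frac{9}{-14}\right) \frac{293}{21} \cdot 40 = \left(- \frac{1}{-125} - - \frac{9}{14}\right) \frac{293}{21} \cdot 40 = \left(\left(-1\right) \left(- \frac{1}{125}\right) + \frac{9}{14}\right) \frac{293}{21} \cdot 40 = \left(\frac{1}{125} + \frac{9}{14}\right) \frac{293}{21} \cdot 40 = \frac{1139}{1750} \cdot \frac{293}{21} \cdot 40 = \frac{333727}{36750} \cdot 40 = \frac{1334908}{3675}$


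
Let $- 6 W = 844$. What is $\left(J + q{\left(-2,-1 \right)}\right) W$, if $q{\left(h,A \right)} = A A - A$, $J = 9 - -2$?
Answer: $- \frac{5486}{3} \approx -1828.7$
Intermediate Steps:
$J = 11$ ($J = 9 + 2 = 11$)
$q{\left(h,A \right)} = A^{2} - A$
$W = - \frac{422}{3}$ ($W = \left(- \frac{1}{6}\right) 844 = - \frac{422}{3} \approx -140.67$)
$\left(J + q{\left(-2,-1 \right)}\right) W = \left(11 - \left(-1 - 1\right)\right) \left(- \frac{422}{3}\right) = \left(11 - -2\right) \left(- \frac{422}{3}\right) = \left(11 + 2\right) \left(- \frac{422}{3}\right) = 13 \left(- \frac{422}{3}\right) = - \frac{5486}{3}$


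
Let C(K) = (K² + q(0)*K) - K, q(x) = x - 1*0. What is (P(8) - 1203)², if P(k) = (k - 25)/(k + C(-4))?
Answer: 1135757401/784 ≈ 1.4487e+6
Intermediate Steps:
q(x) = x (q(x) = x + 0 = x)
C(K) = K² - K (C(K) = (K² + 0*K) - K = (K² + 0) - K = K² - K)
P(k) = (-25 + k)/(20 + k) (P(k) = (k - 25)/(k - 4*(-1 - 4)) = (-25 + k)/(k - 4*(-5)) = (-25 + k)/(k + 20) = (-25 + k)/(20 + k))
(P(8) - 1203)² = ((-25 + 8)/(20 + 8) - 1203)² = (-17/28 - 1203)² = (-33701/28)² = 1135757401/784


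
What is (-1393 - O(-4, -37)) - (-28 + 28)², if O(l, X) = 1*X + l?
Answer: -1352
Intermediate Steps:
O(l, X) = X + l
(-1393 - O(-4, -37)) - (-28 + 28)² = (-1393 - (-37 - 4)) - (-28 + 28)² = (-1393 - 1*(-41)) - 1*0² = (-1393 + 41) - 1*0 = -1352 + 0 = -1352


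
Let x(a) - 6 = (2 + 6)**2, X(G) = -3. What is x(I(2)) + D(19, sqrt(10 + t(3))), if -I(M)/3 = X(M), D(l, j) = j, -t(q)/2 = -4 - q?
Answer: 70 + 2*sqrt(6) ≈ 74.899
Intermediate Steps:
t(q) = 8 + 2*q (t(q) = -2*(-4 - q) = 8 + 2*q)
I(M) = 9 (I(M) = -3*(-3) = 9)
x(a) = 70 (x(a) = 6 + (2 + 6)**2 = 6 + 8**2 = 6 + 64 = 70)
x(I(2)) + D(19, sqrt(10 + t(3))) = 70 + sqrt(10 + (8 + 2*3)) = 70 + sqrt(10 + (8 + 6)) = 70 + sqrt(10 + 14) = 70 + sqrt(24) = 70 + 2*sqrt(6)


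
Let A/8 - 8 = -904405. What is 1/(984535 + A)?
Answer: -1/6250641 ≈ -1.5998e-7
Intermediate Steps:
A = -7235176 (A = 64 + 8*(-904405) = 64 - 7235240 = -7235176)
1/(984535 + A) = 1/(984535 - 7235176) = 1/(-6250641) = -1/6250641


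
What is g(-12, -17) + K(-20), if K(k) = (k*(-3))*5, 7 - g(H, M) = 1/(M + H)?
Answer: 8904/29 ≈ 307.03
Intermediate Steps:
g(H, M) = 7 - 1/(H + M) (g(H, M) = 7 - 1/(M + H) = 7 - 1/(H + M))
K(k) = -15*k (K(k) = -3*k*5 = -15*k)
g(-12, -17) + K(-20) = (-1 + 7*(-12) + 7*(-17))/(-12 - 17) - 15*(-20) = (-1 - 84 - 119)/(-29) + 300 = -1/29*(-204) + 300 = 204/29 + 300 = 8904/29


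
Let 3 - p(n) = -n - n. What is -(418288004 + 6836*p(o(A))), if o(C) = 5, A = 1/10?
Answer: -418376872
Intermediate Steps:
A = 1/10 ≈ 0.10000
p(n) = 3 + 2*n (p(n) = 3 - (-n - n) = 3 - (-2)*n = 3 + 2*n)
-(418288004 + 6836*p(o(A))) = -(418308512 + 68360) = -6836/(1/((3 + 10) + 61189)) = -6836/(1/(13 + 61189)) = -6836/(1/61202) = -6836/1/61202 = -6836*61202 = -418376872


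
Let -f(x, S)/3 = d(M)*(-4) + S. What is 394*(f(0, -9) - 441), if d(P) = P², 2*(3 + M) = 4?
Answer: -158388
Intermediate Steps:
M = -1 (M = -3 + (½)*4 = -3 + 2 = -1)
f(x, S) = 12 - 3*S (f(x, S) = -3*((-1)²*(-4) + S) = -3*(1*(-4) + S) = -3*(-4 + S) = 12 - 3*S)
394*(f(0, -9) - 441) = 394*((12 - 3*(-9)) - 441) = 394*((12 + 27) - 441) = 394*(39 - 441) = 394*(-402) = -158388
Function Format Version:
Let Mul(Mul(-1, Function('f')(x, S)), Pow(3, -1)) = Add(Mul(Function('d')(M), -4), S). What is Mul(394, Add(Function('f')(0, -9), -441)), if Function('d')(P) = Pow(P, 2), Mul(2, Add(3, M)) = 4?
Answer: -158388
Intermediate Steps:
M = -1 (M = Add(-3, Mul(Rational(1, 2), 4)) = Add(-3, 2) = -1)
Function('f')(x, S) = Add(12, Mul(-3, S)) (Function('f')(x, S) = Mul(-3, Add(Mul(Pow(-1, 2), -4), S)) = Mul(-3, Add(Mul(1, -4), S)) = Mul(-3, Add(-4, S)) = Add(12, Mul(-3, S)))
Mul(394, Add(Function('f')(0, -9), -441)) = Mul(394, Add(Add(12, Mul(-3, -9)), -441)) = Mul(394, Add(Add(12, 27), -441)) = Mul(394, Add(39, -441)) = Mul(394, -402) = -158388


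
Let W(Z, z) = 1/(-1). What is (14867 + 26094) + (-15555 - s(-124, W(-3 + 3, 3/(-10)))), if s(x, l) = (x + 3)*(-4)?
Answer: 24922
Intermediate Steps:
W(Z, z) = -1
s(x, l) = -12 - 4*x (s(x, l) = (3 + x)*(-4) = -12 - 4*x)
(14867 + 26094) + (-15555 - s(-124, W(-3 + 3, 3/(-10)))) = (14867 + 26094) + (-15555 - (-12 - 4*(-124))) = 40961 + (-15555 - (-12 + 496)) = 40961 + (-15555 - 1*484) = 40961 + (-15555 - 484) = 40961 - 16039 = 24922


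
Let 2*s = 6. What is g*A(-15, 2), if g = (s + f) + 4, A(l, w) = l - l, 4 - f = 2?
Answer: 0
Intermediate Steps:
s = 3 (s = (1/2)*6 = 3)
f = 2 (f = 4 - 1*2 = 4 - 2 = 2)
A(l, w) = 0
g = 9 (g = (3 + 2) + 4 = 5 + 4 = 9)
g*A(-15, 2) = 9*0 = 0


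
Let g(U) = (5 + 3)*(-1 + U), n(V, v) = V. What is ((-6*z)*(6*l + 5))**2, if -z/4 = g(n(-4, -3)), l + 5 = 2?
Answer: 155750400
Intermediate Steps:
l = -3 (l = -5 + 2 = -3)
g(U) = -8 + 8*U (g(U) = 8*(-1 + U) = -8 + 8*U)
z = 160 (z = -4*(-8 + 8*(-4)) = -4*(-8 - 32) = -4*(-40) = 160)
((-6*z)*(6*l + 5))**2 = ((-6*160)*(6*(-3) + 5))**2 = (-960*(-18 + 5))**2 = (-960*(-13))**2 = 12480**2 = 155750400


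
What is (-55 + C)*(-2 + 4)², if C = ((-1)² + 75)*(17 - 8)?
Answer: 2516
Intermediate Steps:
C = 684 (C = (1 + 75)*9 = 76*9 = 684)
(-55 + C)*(-2 + 4)² = (-55 + 684)*(-2 + 4)² = 629*2² = 629*4 = 2516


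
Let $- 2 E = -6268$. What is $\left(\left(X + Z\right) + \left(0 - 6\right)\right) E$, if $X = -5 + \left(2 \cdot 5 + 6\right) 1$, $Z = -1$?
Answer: $12536$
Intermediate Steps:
$E = 3134$ ($E = \left(- \frac{1}{2}\right) \left(-6268\right) = 3134$)
$X = 11$ ($X = -5 + \left(10 + 6\right) 1 = -5 + 16 \cdot 1 = -5 + 16 = 11$)
$\left(\left(X + Z\right) + \left(0 - 6\right)\right) E = \left(\left(11 - 1\right) + \left(0 - 6\right)\right) 3134 = \left(10 + \left(0 - 6\right)\right) 3134 = \left(10 - 6\right) 3134 = 4 \cdot 3134 = 12536$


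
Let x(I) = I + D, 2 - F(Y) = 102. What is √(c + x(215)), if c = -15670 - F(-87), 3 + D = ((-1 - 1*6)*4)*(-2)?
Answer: I*√15302 ≈ 123.7*I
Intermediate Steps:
D = 53 (D = -3 + ((-1 - 1*6)*4)*(-2) = -3 + ((-1 - 6)*4)*(-2) = -3 - 7*4*(-2) = -3 - 28*(-2) = -3 + 56 = 53)
F(Y) = -100 (F(Y) = 2 - 1*102 = 2 - 102 = -100)
x(I) = 53 + I (x(I) = I + 53 = 53 + I)
c = -15570 (c = -15670 - 1*(-100) = -15670 + 100 = -15570)
√(c + x(215)) = √(-15570 + (53 + 215)) = √(-15570 + 268) = √(-15302) = I*√15302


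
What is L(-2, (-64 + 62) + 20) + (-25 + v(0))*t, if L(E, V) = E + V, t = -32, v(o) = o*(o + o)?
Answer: 816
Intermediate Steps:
v(o) = 2*o**2 (v(o) = o*(2*o) = 2*o**2)
L(-2, (-64 + 62) + 20) + (-25 + v(0))*t = (-2 + ((-64 + 62) + 20)) + (-25 + 2*0**2)*(-32) = (-2 + (-2 + 20)) + (-25 + 2*0)*(-32) = (-2 + 18) + (-25 + 0)*(-32) = 16 - 25*(-32) = 16 + 800 = 816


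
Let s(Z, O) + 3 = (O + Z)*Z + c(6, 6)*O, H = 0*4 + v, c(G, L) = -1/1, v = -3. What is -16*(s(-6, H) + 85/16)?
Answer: -949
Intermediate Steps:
c(G, L) = -1 (c(G, L) = -1*1 = -1)
H = -3 (H = 0*4 - 3 = 0 - 3 = -3)
s(Z, O) = -3 - O + Z*(O + Z) (s(Z, O) = -3 + ((O + Z)*Z - O) = -3 + (Z*(O + Z) - O) = -3 + (-O + Z*(O + Z)) = -3 - O + Z*(O + Z))
-16*(s(-6, H) + 85/16) = -16*((-3 + (-6)² - 1*(-3) - 3*(-6)) + 85/16) = -16*((-3 + 36 + 3 + 18) + 85*(1/16)) = -16*(54 + 85/16) = -16*949/16 = -949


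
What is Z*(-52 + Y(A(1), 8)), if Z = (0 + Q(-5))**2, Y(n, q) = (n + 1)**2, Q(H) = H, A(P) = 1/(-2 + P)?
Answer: -1300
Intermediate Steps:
Y(n, q) = (1 + n)**2
Z = 25 (Z = (0 - 5)**2 = (-5)**2 = 25)
Z*(-52 + Y(A(1), 8)) = 25*(-52 + (1 + 1/(-2 + 1))**2) = 25*(-52 + (1 + 1/(-1))**2) = 25*(-52 + (1 - 1)**2) = 25*(-52 + 0**2) = 25*(-52 + 0) = 25*(-52) = -1300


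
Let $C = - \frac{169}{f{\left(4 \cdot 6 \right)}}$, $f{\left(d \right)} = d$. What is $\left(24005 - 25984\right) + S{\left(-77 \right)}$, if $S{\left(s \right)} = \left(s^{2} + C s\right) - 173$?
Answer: $\frac{103661}{24} \approx 4319.2$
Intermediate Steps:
$C = - \frac{169}{24}$ ($C = - \frac{169}{4 \cdot 6} = - \frac{169}{24} \approx -7.0417$)
$S{\left(s \right)} = -173 + s^{2} - \frac{169 s}{24}$ ($S{\left(s \right)} = \left(s^{2} - \frac{169 s}{24}\right) - 173 = -173 + s^{2} - \frac{169 s}{24}$)
$\left(24005 - 25984\right) + S{\left(-77 \right)} = \left(24005 - 25984\right) - \left(- \frac{8861}{24} - 5929\right) = -1979 + \left(-173 + 5929 + \frac{13013}{24}\right) = -1979 + \frac{151157}{24} = \frac{103661}{24}$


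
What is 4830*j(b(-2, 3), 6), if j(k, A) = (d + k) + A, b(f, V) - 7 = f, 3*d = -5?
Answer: 45080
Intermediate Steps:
d = -5/3 (d = (⅓)*(-5) = -5/3 ≈ -1.6667)
b(f, V) = 7 + f
j(k, A) = -5/3 + A + k (j(k, A) = (-5/3 + k) + A = -5/3 + A + k)
4830*j(b(-2, 3), 6) = 4830*(-5/3 + 6 + (7 - 2)) = 4830*(-5/3 + 6 + 5) = 4830*(28/3) = 45080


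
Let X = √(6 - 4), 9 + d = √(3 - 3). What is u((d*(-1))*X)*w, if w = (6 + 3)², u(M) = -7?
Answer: -567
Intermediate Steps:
d = -9 (d = -9 + √(3 - 3) = -9 + √0 = -9 + 0 = -9)
X = √2 ≈ 1.4142
w = 81 (w = 9² = 81)
u((d*(-1))*X)*w = -7*81 = -567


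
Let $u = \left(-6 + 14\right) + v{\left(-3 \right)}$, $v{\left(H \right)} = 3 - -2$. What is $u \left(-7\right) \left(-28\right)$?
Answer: $2548$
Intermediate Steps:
$v{\left(H \right)} = 5$ ($v{\left(H \right)} = 3 + 2 = 5$)
$u = 13$ ($u = \left(-6 + 14\right) + 5 = 8 + 5 = 13$)
$u \left(-7\right) \left(-28\right) = 13 \left(-7\right) \left(-28\right) = \left(-91\right) \left(-28\right) = 2548$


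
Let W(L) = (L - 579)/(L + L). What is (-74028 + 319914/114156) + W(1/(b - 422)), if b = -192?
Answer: 46988921/453 ≈ 1.0373e+5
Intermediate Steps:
W(L) = (-579 + L)/(2*L) (W(L) = (-579 + L)/((2*L)) = (-579 + L)*(1/(2*L)) = (-579 + L)/(2*L))
(-74028 + 319914/114156) + W(1/(b - 422)) = (-74028 + 319914/114156) + (-579 + 1/(-192 - 422))/(2*(1/(-192 - 422))) = (-74028 + 319914*(1/114156)) + (-579 + 1/(-614))/(2*(1/(-614))) = (-74028 + 2539/906) + (-579 - 1/614)/(2*(-1/614)) = -67066829/906 + (½)*(-614)*(-355507/614) = -67066829/906 + 355507/2 = 46988921/453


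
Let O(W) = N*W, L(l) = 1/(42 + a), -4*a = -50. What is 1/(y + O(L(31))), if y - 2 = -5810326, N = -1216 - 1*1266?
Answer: -109/633330280 ≈ -1.7211e-7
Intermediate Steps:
a = 25/2 (a = -1/4*(-50) = 25/2 ≈ 12.500)
N = -2482 (N = -1216 - 1266 = -2482)
y = -5810324 (y = 2 - 5810326 = -5810324)
L(l) = 2/109 (L(l) = 1/(42 + 25/2) = 1/(109/2) = 2/109)
O(W) = -2482*W
1/(y + O(L(31))) = 1/(-5810324 - 2482*2/109) = 1/(-5810324 - 4964/109) = 1/(-633330280/109) = -109/633330280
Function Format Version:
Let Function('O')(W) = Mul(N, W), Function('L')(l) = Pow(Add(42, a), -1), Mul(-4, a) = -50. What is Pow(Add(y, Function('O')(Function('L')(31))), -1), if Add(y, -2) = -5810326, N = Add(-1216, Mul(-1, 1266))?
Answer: Rational(-109, 633330280) ≈ -1.7211e-7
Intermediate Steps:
a = Rational(25, 2) (a = Mul(Rational(-1, 4), -50) = Rational(25, 2) ≈ 12.500)
N = -2482 (N = Add(-1216, -1266) = -2482)
y = -5810324 (y = Add(2, -5810326) = -5810324)
Function('L')(l) = Rational(2, 109) (Function('L')(l) = Pow(Add(42, Rational(25, 2)), -1) = Pow(Rational(109, 2), -1) = Rational(2, 109))
Function('O')(W) = Mul(-2482, W)
Pow(Add(y, Function('O')(Function('L')(31))), -1) = Pow(Add(-5810324, Mul(-2482, Rational(2, 109))), -1) = Pow(Add(-5810324, Rational(-4964, 109)), -1) = Pow(Rational(-633330280, 109), -1) = Rational(-109, 633330280)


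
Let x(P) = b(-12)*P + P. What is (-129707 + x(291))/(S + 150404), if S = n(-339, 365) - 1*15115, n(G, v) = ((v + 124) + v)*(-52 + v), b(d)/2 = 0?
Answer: -18488/57513 ≈ -0.32146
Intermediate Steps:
b(d) = 0 (b(d) = 2*0 = 0)
n(G, v) = (-52 + v)*(124 + 2*v) (n(G, v) = ((124 + v) + v)*(-52 + v) = (124 + 2*v)*(-52 + v) = (-52 + v)*(124 + 2*v))
x(P) = P (x(P) = 0*P + P = 0 + P = P)
S = 252187 (S = (-6448 + 2*365**2 + 20*365) - 1*15115 = (-6448 + 2*133225 + 7300) - 15115 = (-6448 + 266450 + 7300) - 15115 = 267302 - 15115 = 252187)
(-129707 + x(291))/(S + 150404) = (-129707 + 291)/(252187 + 150404) = -129416/402591 = -129416*1/402591 = -18488/57513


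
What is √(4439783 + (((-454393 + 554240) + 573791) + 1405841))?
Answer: 17*√22558 ≈ 2553.3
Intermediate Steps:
√(4439783 + (((-454393 + 554240) + 573791) + 1405841)) = √(4439783 + ((99847 + 573791) + 1405841)) = √(4439783 + (673638 + 1405841)) = √(4439783 + 2079479) = √6519262 = 17*√22558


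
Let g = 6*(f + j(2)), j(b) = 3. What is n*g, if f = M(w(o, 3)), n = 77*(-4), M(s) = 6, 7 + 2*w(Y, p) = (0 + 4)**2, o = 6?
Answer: -16632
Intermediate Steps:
w(Y, p) = 9/2 (w(Y, p) = -7/2 + (0 + 4)**2/2 = -7/2 + (1/2)*4**2 = -7/2 + (1/2)*16 = -7/2 + 8 = 9/2)
n = -308
f = 6
g = 54 (g = 6*(6 + 3) = 6*9 = 54)
n*g = -308*54 = -16632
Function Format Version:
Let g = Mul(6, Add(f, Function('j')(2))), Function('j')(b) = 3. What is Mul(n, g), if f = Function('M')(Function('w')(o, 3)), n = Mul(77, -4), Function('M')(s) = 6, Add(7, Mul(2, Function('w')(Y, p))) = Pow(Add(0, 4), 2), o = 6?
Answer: -16632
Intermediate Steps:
Function('w')(Y, p) = Rational(9, 2) (Function('w')(Y, p) = Add(Rational(-7, 2), Mul(Rational(1, 2), Pow(Add(0, 4), 2))) = Add(Rational(-7, 2), Mul(Rational(1, 2), Pow(4, 2))) = Add(Rational(-7, 2), Mul(Rational(1, 2), 16)) = Add(Rational(-7, 2), 8) = Rational(9, 2))
n = -308
f = 6
g = 54 (g = Mul(6, Add(6, 3)) = Mul(6, 9) = 54)
Mul(n, g) = Mul(-308, 54) = -16632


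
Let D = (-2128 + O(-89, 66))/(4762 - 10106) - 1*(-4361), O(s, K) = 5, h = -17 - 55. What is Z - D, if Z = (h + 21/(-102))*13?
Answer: -481501099/90848 ≈ -5300.1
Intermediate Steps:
h = -72
Z = -31915/34 (Z = (-72 + 21/(-102))*13 = (-72 + 21*(-1/102))*13 = (-72 - 7/34)*13 = -2455/34*13 = -31915/34 ≈ -938.68)
D = 23307307/5344 (D = (-2128 + 5)/(4762 - 10106) - 1*(-4361) = -2123/(-5344) + 4361 = -2123*(-1/5344) + 4361 = 2123/5344 + 4361 = 23307307/5344 ≈ 4361.4)
Z - D = -31915/34 - 1*23307307/5344 = -31915/34 - 23307307/5344 = -481501099/90848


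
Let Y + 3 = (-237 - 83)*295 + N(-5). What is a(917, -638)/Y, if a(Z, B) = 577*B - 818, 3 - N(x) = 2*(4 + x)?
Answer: 184472/47199 ≈ 3.9084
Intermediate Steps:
N(x) = -5 - 2*x (N(x) = 3 - 2*(4 + x) = 3 - (8 + 2*x) = 3 + (-8 - 2*x) = -5 - 2*x)
Y = -94398 (Y = -3 + ((-237 - 83)*295 + (-5 - 2*(-5))) = -3 + (-320*295 + (-5 + 10)) = -3 + (-94400 + 5) = -3 - 94395 = -94398)
a(Z, B) = -818 + 577*B
a(917, -638)/Y = (-818 + 577*(-638))/(-94398) = (-818 - 368126)*(-1/94398) = -368944*(-1/94398) = 184472/47199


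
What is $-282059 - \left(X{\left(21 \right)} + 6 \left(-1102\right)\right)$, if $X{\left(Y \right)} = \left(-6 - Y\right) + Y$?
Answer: $-275441$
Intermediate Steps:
$X{\left(Y \right)} = -6$
$-282059 - \left(X{\left(21 \right)} + 6 \left(-1102\right)\right) = -282059 - \left(-6 + 6 \left(-1102\right)\right) = -282059 - \left(-6 - 6612\right) = -282059 - -6618 = -282059 + 6618 = -275441$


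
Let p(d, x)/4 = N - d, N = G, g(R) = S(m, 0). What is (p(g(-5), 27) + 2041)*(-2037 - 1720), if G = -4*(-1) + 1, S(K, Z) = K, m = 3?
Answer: -7698093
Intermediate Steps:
g(R) = 3
G = 5 (G = 4 + 1 = 5)
N = 5
p(d, x) = 20 - 4*d (p(d, x) = 4*(5 - d) = 20 - 4*d)
(p(g(-5), 27) + 2041)*(-2037 - 1720) = ((20 - 4*3) + 2041)*(-2037 - 1720) = ((20 - 12) + 2041)*(-3757) = (8 + 2041)*(-3757) = 2049*(-3757) = -7698093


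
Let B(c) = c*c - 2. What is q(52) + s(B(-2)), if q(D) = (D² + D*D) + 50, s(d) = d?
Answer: 5460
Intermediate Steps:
B(c) = -2 + c² (B(c) = c² - 2 = -2 + c²)
q(D) = 50 + 2*D² (q(D) = (D² + D²) + 50 = 2*D² + 50 = 50 + 2*D²)
q(52) + s(B(-2)) = (50 + 2*52²) + (-2 + (-2)²) = (50 + 2*2704) + (-2 + 4) = (50 + 5408) + 2 = 5458 + 2 = 5460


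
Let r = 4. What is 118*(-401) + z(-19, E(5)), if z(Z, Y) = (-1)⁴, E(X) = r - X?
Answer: -47317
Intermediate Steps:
E(X) = 4 - X
z(Z, Y) = 1
118*(-401) + z(-19, E(5)) = 118*(-401) + 1 = -47318 + 1 = -47317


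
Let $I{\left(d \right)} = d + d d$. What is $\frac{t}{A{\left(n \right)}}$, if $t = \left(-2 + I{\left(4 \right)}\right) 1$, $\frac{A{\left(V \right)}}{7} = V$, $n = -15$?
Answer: $- \frac{6}{35} \approx -0.17143$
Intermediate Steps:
$A{\left(V \right)} = 7 V$
$I{\left(d \right)} = d + d^{2}$
$t = 18$ ($t = \left(-2 + 4 \left(1 + 4\right)\right) 1 = \left(-2 + 4 \cdot 5\right) 1 = \left(-2 + 20\right) 1 = 18 \cdot 1 = 18$)
$\frac{t}{A{\left(n \right)}} = \frac{18}{7 \left(-15\right)} = \frac{18}{-105} = 18 \left(- \frac{1}{105}\right) = - \frac{6}{35}$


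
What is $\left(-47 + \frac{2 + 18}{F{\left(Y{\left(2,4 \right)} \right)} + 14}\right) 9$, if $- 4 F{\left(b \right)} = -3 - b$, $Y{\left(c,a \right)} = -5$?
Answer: $- \frac{1229}{3} \approx -409.67$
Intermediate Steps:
$F{\left(b \right)} = \frac{3}{4} + \frac{b}{4}$ ($F{\left(b \right)} = - \frac{-3 - b}{4} = \frac{3}{4} + \frac{b}{4}$)
$\left(-47 + \frac{2 + 18}{F{\left(Y{\left(2,4 \right)} \right)} + 14}\right) 9 = \left(-47 + \frac{2 + 18}{\left(\frac{3}{4} + \frac{1}{4} \left(-5\right)\right) + 14}\right) 9 = \left(-47 + \frac{20}{\left(\frac{3}{4} - \frac{5}{4}\right) + 14}\right) 9 = \left(-47 + \frac{20}{- \frac{1}{2} + 14}\right) 9 = \left(-47 + \frac{20}{\frac{27}{2}}\right) 9 = \left(-47 + 20 \cdot \frac{2}{27}\right) 9 = \left(-47 + \frac{40}{27}\right) 9 = \left(- \frac{1229}{27}\right) 9 = - \frac{1229}{3}$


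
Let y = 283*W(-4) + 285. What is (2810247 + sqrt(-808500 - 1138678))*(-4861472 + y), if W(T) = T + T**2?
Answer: -13651592584377 - 4857791*I*sqrt(1947178) ≈ -1.3652e+13 - 6.7786e+9*I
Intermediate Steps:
y = 3681 (y = 283*(-4*(1 - 4)) + 285 = 283*(-4*(-3)) + 285 = 283*12 + 285 = 3396 + 285 = 3681)
(2810247 + sqrt(-808500 - 1138678))*(-4861472 + y) = (2810247 + sqrt(-808500 - 1138678))*(-4861472 + 3681) = (2810247 + sqrt(-1947178))*(-4857791) = (2810247 + I*sqrt(1947178))*(-4857791) = -13651592584377 - 4857791*I*sqrt(1947178)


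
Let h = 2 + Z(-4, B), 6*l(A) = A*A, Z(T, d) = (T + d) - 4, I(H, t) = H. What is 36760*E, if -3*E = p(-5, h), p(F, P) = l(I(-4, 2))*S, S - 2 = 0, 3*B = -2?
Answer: -588160/9 ≈ -65351.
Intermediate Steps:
B = -2/3 (B = (1/3)*(-2) = -2/3 ≈ -0.66667)
Z(T, d) = -4 + T + d
S = 2 (S = 2 + 0 = 2)
l(A) = A**2/6 (l(A) = (A*A)/6 = A**2/6)
h = -20/3 (h = 2 + (-4 - 4 - 2/3) = 2 - 26/3 = -20/3 ≈ -6.6667)
p(F, P) = 16/3 (p(F, P) = ((1/6)*(-4)**2)*2 = ((1/6)*16)*2 = (8/3)*2 = 16/3)
E = -16/9 (E = -1/3*16/3 = -16/9 ≈ -1.7778)
36760*E = 36760*(-16/9) = -588160/9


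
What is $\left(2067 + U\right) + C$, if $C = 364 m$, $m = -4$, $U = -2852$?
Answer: $-2241$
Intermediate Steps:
$C = -1456$ ($C = 364 \left(-4\right) = -1456$)
$\left(2067 + U\right) + C = \left(2067 - 2852\right) - 1456 = -785 - 1456 = -2241$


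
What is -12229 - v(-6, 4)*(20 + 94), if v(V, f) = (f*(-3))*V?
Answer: -20437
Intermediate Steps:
v(V, f) = -3*V*f (v(V, f) = (-3*f)*V = -3*V*f)
-12229 - v(-6, 4)*(20 + 94) = -12229 - (-3*(-6)*4)*(20 + 94) = -12229 - 72*114 = -12229 - 1*8208 = -12229 - 8208 = -20437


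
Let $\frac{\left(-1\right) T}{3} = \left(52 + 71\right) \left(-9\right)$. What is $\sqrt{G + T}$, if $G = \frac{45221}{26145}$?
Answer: $\frac{\sqrt{252365385230}}{8715} \approx 57.643$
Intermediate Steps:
$G = \frac{45221}{26145}$ ($G = 45221 \cdot \frac{1}{26145} = \frac{45221}{26145} \approx 1.7296$)
$T = 3321$ ($T = - 3 \left(52 + 71\right) \left(-9\right) = - 3 \cdot 123 \left(-9\right) = \left(-3\right) \left(-1107\right) = 3321$)
$\sqrt{G + T} = \sqrt{\frac{45221}{26145} + 3321} = \sqrt{\frac{86872766}{26145}} = \frac{\sqrt{252365385230}}{8715}$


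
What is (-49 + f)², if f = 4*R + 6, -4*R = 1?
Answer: 1936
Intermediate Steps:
R = -¼ (R = -¼*1 = -¼ ≈ -0.25000)
f = 5 (f = 4*(-¼) + 6 = -1 + 6 = 5)
(-49 + f)² = (-49 + 5)² = (-44)² = 1936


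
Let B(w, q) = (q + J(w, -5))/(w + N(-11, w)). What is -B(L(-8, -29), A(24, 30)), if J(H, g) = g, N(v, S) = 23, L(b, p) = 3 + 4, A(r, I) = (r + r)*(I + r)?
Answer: -2587/30 ≈ -86.233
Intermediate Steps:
A(r, I) = 2*r*(I + r) (A(r, I) = (2*r)*(I + r) = 2*r*(I + r))
L(b, p) = 7
B(w, q) = (-5 + q)/(23 + w) (B(w, q) = (q - 5)/(w + 23) = (-5 + q)/(23 + w))
-B(L(-8, -29), A(24, 30)) = -(-5 + 2*24*(30 + 24))/(23 + 7) = -(-5 + 2*24*54)/30 = -(-5 + 2592)/30 = -2587/30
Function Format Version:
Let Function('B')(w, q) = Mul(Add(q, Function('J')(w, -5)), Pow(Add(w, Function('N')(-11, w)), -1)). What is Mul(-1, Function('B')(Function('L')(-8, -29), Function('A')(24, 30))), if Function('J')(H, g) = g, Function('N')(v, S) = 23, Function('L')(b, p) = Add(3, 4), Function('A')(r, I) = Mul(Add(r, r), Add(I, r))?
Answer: Rational(-2587, 30) ≈ -86.233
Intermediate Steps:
Function('A')(r, I) = Mul(2, r, Add(I, r)) (Function('A')(r, I) = Mul(Mul(2, r), Add(I, r)) = Mul(2, r, Add(I, r)))
Function('L')(b, p) = 7
Function('B')(w, q) = Mul(Pow(Add(23, w), -1), Add(-5, q)) (Function('B')(w, q) = Mul(Add(q, -5), Pow(Add(w, 23), -1)) = Mul(Add(-5, q), Pow(Add(23, w), -1)) = Mul(Pow(Add(23, w), -1), Add(-5, q)))
Mul(-1, Function('B')(Function('L')(-8, -29), Function('A')(24, 30))) = Mul(-1, Mul(Pow(Add(23, 7), -1), Add(-5, Mul(2, 24, Add(30, 24))))) = Mul(-1, Mul(Pow(30, -1), Add(-5, Mul(2, 24, 54)))) = Mul(-1, Mul(Rational(1, 30), Add(-5, 2592))) = Mul(-1, Mul(Rational(1, 30), 2587)) = Mul(-1, Rational(2587, 30)) = Rational(-2587, 30)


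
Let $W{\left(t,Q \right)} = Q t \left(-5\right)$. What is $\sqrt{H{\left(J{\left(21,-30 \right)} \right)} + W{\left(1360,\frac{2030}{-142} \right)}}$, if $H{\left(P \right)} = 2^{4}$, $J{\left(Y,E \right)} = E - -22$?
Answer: $\frac{4 \sqrt{30632666}}{71} \approx 311.81$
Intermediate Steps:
$J{\left(Y,E \right)} = 22 + E$ ($J{\left(Y,E \right)} = E + 22 = 22 + E$)
$W{\left(t,Q \right)} = - 5 Q t$
$H{\left(P \right)} = 16$
$\sqrt{H{\left(J{\left(21,-30 \right)} \right)} + W{\left(1360,\frac{2030}{-142} \right)}} = \sqrt{16 - 5 \frac{2030}{-142} \cdot 1360} = \sqrt{16 - 5 \cdot 2030 \left(- \frac{1}{142}\right) 1360} = \sqrt{16 - \left(- \frac{5075}{71}\right) 1360} = \sqrt{16 + \frac{6902000}{71}} = \sqrt{\frac{6903136}{71}} = \frac{4 \sqrt{30632666}}{71}$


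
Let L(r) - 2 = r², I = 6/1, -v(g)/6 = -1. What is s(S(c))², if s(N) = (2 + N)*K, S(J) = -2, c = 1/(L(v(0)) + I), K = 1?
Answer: 0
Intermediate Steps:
v(g) = 6 (v(g) = -6*(-1) = 6)
I = 6 (I = 6*1 = 6)
L(r) = 2 + r²
c = 1/44 (c = 1/((2 + 6²) + 6) = 1/((2 + 36) + 6) = 1/(38 + 6) = 1/44 ≈ 0.022727)
s(N) = 2 + N (s(N) = (2 + N)*1 = 2 + N)
s(S(c))² = (2 - 2)² = 0² = 0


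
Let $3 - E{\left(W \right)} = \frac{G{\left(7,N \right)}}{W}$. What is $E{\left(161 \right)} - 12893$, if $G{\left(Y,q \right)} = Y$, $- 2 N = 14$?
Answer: $- \frac{296471}{23} \approx -12890.0$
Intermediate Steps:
$N = -7$ ($N = \left(- \frac{1}{2}\right) 14 = -7$)
$E{\left(W \right)} = 3 - \frac{7}{W}$
$E{\left(161 \right)} - 12893 = \left(3 - \frac{7}{161}\right) - 12893 = \left(3 - \frac{1}{23}\right) - 12893 = \frac{68}{23} - 12893 = - \frac{296471}{23}$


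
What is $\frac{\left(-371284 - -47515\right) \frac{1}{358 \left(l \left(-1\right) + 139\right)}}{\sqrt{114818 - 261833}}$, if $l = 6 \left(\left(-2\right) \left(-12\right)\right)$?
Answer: $- \frac{107923 i \sqrt{15}}{886050} \approx - 0.47174 i$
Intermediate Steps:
$l = 144$ ($l = 6 \cdot 24 = 144$)
$\frac{\left(-371284 - -47515\right) \frac{1}{358 \left(l \left(-1\right) + 139\right)}}{\sqrt{114818 - 261833}} = \frac{\left(-371284 - -47515\right) \frac{1}{358 \left(144 \left(-1\right) + 139\right)}}{\sqrt{114818 - 261833}} = \frac{\left(-371284 + 47515\right) \frac{1}{358 \left(-144 + 139\right)}}{\sqrt{-147015}} = \frac{\left(-323769\right) \frac{1}{358 \left(-5\right)}}{99 i \sqrt{15}} = - \frac{323769}{-1790} \left(- \frac{i \sqrt{15}}{1485}\right) = \left(-323769\right) \left(- \frac{1}{1790}\right) \left(- \frac{i \sqrt{15}}{1485}\right) = \frac{323769 \left(- \frac{i \sqrt{15}}{1485}\right)}{1790} = - \frac{107923 i \sqrt{15}}{886050}$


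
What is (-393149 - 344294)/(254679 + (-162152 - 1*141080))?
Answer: 737443/48553 ≈ 15.188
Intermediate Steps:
(-393149 - 344294)/(254679 + (-162152 - 1*141080)) = -737443/(254679 + (-162152 - 141080)) = -737443/(254679 - 303232) = -737443/(-48553) = -737443*(-1/48553) = 737443/48553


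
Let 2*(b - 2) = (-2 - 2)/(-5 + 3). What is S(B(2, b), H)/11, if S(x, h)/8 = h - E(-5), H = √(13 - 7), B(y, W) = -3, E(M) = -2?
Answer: 16/11 + 8*√6/11 ≈ 3.2360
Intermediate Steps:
b = 3 (b = 2 + ((-2 - 2)/(-5 + 3))/2 = 2 + (-4/(-2))/2 = 2 + (-4*(-½))/2 = 2 + (½)*2 = 2 + 1 = 3)
H = √6 ≈ 2.4495
S(x, h) = 16 + 8*h (S(x, h) = 8*(h - 1*(-2)) = 8*(h + 2) = 8*(2 + h) = 16 + 8*h)
S(B(2, b), H)/11 = (16 + 8*√6)/11 = (16 + 8*√6)*(1/11) = 16/11 + 8*√6/11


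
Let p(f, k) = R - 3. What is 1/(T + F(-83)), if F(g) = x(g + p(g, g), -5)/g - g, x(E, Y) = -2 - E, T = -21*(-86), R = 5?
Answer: 83/156708 ≈ 0.00052965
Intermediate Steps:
T = 1806
p(f, k) = 2 (p(f, k) = 5 - 3 = 2)
F(g) = -g + (-4 - g)/g (F(g) = (-2 - (g + 2))/g - g = (-2 - (2 + g))/g - g = (-2 + (-2 - g))/g - g = (-4 - g)/g - g = -g + (-4 - g)/g)
1/(T + F(-83)) = 1/(1806 + (-1 - 1*(-83) - 4/(-83))) = 1/(1806 + (-1 + 83 - 4*(-1/83))) = 1/(1806 + (-1 + 83 + 4/83)) = 1/(1806 + 6810/83) = 1/(156708/83) = 83/156708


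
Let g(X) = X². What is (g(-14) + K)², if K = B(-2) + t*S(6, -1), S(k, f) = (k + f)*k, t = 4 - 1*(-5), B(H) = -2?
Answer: 215296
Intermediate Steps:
t = 9 (t = 4 + 5 = 9)
S(k, f) = k*(f + k) (S(k, f) = (f + k)*k = k*(f + k))
K = 268 (K = -2 + 9*(6*(-1 + 6)) = -2 + 9*(6*5) = -2 + 9*30 = -2 + 270 = 268)
(g(-14) + K)² = ((-14)² + 268)² = (196 + 268)² = 464² = 215296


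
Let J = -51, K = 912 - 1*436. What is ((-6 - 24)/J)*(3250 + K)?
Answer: 37260/17 ≈ 2191.8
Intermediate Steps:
K = 476 (K = 912 - 436 = 476)
((-6 - 24)/J)*(3250 + K) = ((-6 - 24)/(-51))*(3250 + 476) = -30*(-1/51)*3726 = (10/17)*3726 = 37260/17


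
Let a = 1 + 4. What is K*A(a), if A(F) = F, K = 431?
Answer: 2155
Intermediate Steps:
a = 5
K*A(a) = 431*5 = 2155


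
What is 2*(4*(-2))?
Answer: -16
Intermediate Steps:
2*(4*(-2)) = 2*(-8) = -16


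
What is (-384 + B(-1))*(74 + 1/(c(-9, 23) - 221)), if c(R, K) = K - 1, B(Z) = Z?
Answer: -5669125/199 ≈ -28488.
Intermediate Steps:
c(R, K) = -1 + K
(-384 + B(-1))*(74 + 1/(c(-9, 23) - 221)) = (-384 - 1)*(74 + 1/((-1 + 23) - 221)) = -385*(74 + 1/(22 - 221)) = -385*(74 + 1/(-199)) = -385*(74 - 1/199) = -385*14725/199 = -5669125/199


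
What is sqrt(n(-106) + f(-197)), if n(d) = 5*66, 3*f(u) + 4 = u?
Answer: sqrt(263) ≈ 16.217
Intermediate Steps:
f(u) = -4/3 + u/3
n(d) = 330
sqrt(n(-106) + f(-197)) = sqrt(330 + (-4/3 + (1/3)*(-197))) = sqrt(330 + (-4/3 - 197/3)) = sqrt(330 - 67) = sqrt(263)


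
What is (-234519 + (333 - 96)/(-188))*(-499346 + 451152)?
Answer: 1062432127473/94 ≈ 1.1302e+10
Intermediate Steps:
(-234519 + (333 - 96)/(-188))*(-499346 + 451152) = (-234519 + 237*(-1/188))*(-48194) = (-234519 - 237/188)*(-48194) = -44089809/188*(-48194) = 1062432127473/94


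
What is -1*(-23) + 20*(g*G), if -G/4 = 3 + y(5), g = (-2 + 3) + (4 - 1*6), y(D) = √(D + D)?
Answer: 263 + 80*√10 ≈ 515.98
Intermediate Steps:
y(D) = √2*√D (y(D) = √(2*D) = √2*√D)
g = -1 (g = 1 + (4 - 6) = 1 - 2 = -1)
G = -12 - 4*√10 (G = -4*(3 + √2*√5) = -4*(3 + √10) = -12 - 4*√10 ≈ -24.649)
-1*(-23) + 20*(g*G) = -1*(-23) + 20*(-(-12 - 4*√10)) = 23 + 20*(12 + 4*√10) = 23 + (240 + 80*√10) = 263 + 80*√10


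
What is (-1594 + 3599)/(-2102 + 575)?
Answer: -2005/1527 ≈ -1.3130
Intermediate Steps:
(-1594 + 3599)/(-2102 + 575) = 2005/(-1527) = 2005*(-1/1527) = -2005/1527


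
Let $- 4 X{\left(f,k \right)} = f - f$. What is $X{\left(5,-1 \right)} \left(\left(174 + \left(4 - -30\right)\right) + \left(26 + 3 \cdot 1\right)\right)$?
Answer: $0$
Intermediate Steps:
$X{\left(f,k \right)} = 0$ ($X{\left(f,k \right)} = - \frac{f - f}{4} = \left(- \frac{1}{4}\right) 0 = 0$)
$X{\left(5,-1 \right)} \left(\left(174 + \left(4 - -30\right)\right) + \left(26 + 3 \cdot 1\right)\right) = 0 \left(\left(174 + \left(4 - -30\right)\right) + \left(26 + 3 \cdot 1\right)\right) = 0 \left(\left(174 + \left(4 + 30\right)\right) + \left(26 + 3\right)\right) = 0 \left(\left(174 + 34\right) + 29\right) = 0 \left(208 + 29\right) = 0 \cdot 237 = 0$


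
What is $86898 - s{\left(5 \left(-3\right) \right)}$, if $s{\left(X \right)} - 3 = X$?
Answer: $86910$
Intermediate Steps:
$s{\left(X \right)} = 3 + X$
$86898 - s{\left(5 \left(-3\right) \right)} = 86898 - \left(3 + 5 \left(-3\right)\right) = 86898 - \left(3 - 15\right) = 86898 - -12 = 86898 + 12 = 86910$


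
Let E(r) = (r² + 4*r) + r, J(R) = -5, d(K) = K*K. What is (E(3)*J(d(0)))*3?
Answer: -360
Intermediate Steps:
d(K) = K²
E(r) = r² + 5*r
(E(3)*J(d(0)))*3 = ((3*(5 + 3))*(-5))*3 = ((3*8)*(-5))*3 = (24*(-5))*3 = -120*3 = -360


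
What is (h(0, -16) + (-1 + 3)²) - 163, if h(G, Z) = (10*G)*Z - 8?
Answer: -167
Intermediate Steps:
h(G, Z) = -8 + 10*G*Z (h(G, Z) = 10*G*Z - 8 = -8 + 10*G*Z)
(h(0, -16) + (-1 + 3)²) - 163 = ((-8 + 10*0*(-16)) + (-1 + 3)²) - 163 = ((-8 + 0) + 2²) - 163 = (-8 + 4) - 163 = -4 - 163 = -167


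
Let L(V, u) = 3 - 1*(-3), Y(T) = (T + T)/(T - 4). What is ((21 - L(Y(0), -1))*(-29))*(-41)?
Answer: 17835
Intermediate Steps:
Y(T) = 2*T/(-4 + T) (Y(T) = (2*T)/(-4 + T) = 2*T/(-4 + T))
L(V, u) = 6 (L(V, u) = 3 + 3 = 6)
((21 - L(Y(0), -1))*(-29))*(-41) = ((21 - 1*6)*(-29))*(-41) = ((21 - 6)*(-29))*(-41) = (15*(-29))*(-41) = -435*(-41) = 17835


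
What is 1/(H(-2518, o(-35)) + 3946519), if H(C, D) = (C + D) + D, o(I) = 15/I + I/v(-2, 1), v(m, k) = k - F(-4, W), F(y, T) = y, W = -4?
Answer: 7/27607903 ≈ 2.5355e-7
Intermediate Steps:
v(m, k) = 4 + k (v(m, k) = k - 1*(-4) = k + 4 = 4 + k)
o(I) = 15/I + I/5 (o(I) = 15/I + I/(4 + 1) = 15/I + I/5)
H(C, D) = C + 2*D
1/(H(-2518, o(-35)) + 3946519) = 1/((-2518 + 2*(15/(-35) + (1/5)*(-35))) + 3946519) = 1/((-2518 + 2*(15*(-1/35) - 7)) + 3946519) = 1/((-2518 + 2*(-3/7 - 7)) + 3946519) = 1/((-2518 + 2*(-52/7)) + 3946519) = 1/((-2518 - 104/7) + 3946519) = 1/(-17730/7 + 3946519) = 1/(27607903/7) = 7/27607903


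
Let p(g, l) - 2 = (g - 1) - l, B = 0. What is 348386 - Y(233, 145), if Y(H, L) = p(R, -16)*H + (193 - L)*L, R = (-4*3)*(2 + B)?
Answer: 343057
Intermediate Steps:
R = -24 (R = (-4*3)*(2 + 0) = -12*2 = -24)
p(g, l) = 1 + g - l (p(g, l) = 2 + ((g - 1) - l) = 2 + ((-1 + g) - l) = 2 + (-1 + g - l) = 1 + g - l)
Y(H, L) = -7*H + L*(193 - L) (Y(H, L) = (1 - 24 - 1*(-16))*H + (193 - L)*L = (1 - 24 + 16)*H + L*(193 - L) = -7*H + L*(193 - L))
348386 - Y(233, 145) = 348386 - (-1*145² - 7*233 + 193*145) = 348386 - (-1*21025 - 1631 + 27985) = 348386 - (-21025 - 1631 + 27985) = 348386 - 1*5329 = 348386 - 5329 = 343057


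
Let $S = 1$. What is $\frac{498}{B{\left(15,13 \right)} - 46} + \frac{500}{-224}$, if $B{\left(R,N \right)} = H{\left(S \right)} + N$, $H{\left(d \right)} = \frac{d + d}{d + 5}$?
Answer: $- \frac{6851}{392} \approx -17.477$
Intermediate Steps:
$H{\left(d \right)} = \frac{2 d}{5 + d}$
$B{\left(R,N \right)} = \frac{1}{3} + N$ ($B{\left(R,N \right)} = 2 \cdot 1 \frac{1}{5 + 1} + N = 2 \cdot 1 \cdot \frac{1}{6} + N = \frac{1}{3} + N$)
$\frac{498}{B{\left(15,13 \right)} - 46} + \frac{500}{-224} = \frac{498}{\left(\frac{1}{3} + 13\right) - 46} + \frac{500}{-224} = \frac{498}{\frac{40}{3} - 46} + 500 \left(- \frac{1}{224}\right) = \frac{498}{- \frac{98}{3}} - \frac{125}{56} = 498 \left(- \frac{3}{98}\right) - \frac{125}{56} = - \frac{747}{49} - \frac{125}{56} = - \frac{6851}{392}$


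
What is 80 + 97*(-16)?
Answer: -1472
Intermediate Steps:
80 + 97*(-16) = 80 - 1552 = -1472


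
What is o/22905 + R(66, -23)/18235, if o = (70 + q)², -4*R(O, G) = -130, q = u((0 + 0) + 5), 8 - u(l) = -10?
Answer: 56782501/167069070 ≈ 0.33987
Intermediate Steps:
u(l) = 18 (u(l) = 8 - 1*(-10) = 8 + 10 = 18)
q = 18
R(O, G) = 65/2 (R(O, G) = -¼*(-130) = 65/2)
o = 7744 (o = (70 + 18)² = 88² = 7744)
o/22905 + R(66, -23)/18235 = 7744/22905 + (65/2)/18235 = 7744*(1/22905) + (65/2)*(1/18235) = 7744/22905 + 13/7294 = 56782501/167069070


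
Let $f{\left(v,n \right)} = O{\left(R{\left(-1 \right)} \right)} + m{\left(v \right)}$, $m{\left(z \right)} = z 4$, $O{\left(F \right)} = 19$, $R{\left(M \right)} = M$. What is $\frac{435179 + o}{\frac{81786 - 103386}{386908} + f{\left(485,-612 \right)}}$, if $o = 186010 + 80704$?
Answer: $\frac{67892004211}{189482793} \approx 358.3$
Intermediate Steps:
$m{\left(z \right)} = 4 z$
$f{\left(v,n \right)} = 19 + 4 v$
$o = 266714$
$\frac{435179 + o}{\frac{81786 - 103386}{386908} + f{\left(485,-612 \right)}} = \frac{435179 + 266714}{\frac{81786 - 103386}{386908} + \left(19 + 4 \cdot 485\right)} = \frac{701893}{\left(81786 - 103386\right) \frac{1}{386908} + \left(19 + 1940\right)} = \frac{701893}{\left(-21600\right) \frac{1}{386908} + 1959} = \frac{701893}{- \frac{5400}{96727} + 1959} = \frac{701893}{\frac{189482793}{96727}} = 701893 \cdot \frac{96727}{189482793} = \frac{67892004211}{189482793}$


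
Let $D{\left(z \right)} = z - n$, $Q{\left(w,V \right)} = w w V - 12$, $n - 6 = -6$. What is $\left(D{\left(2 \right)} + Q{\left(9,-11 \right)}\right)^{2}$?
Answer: $811801$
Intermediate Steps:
$n = 0$ ($n = 6 - 6 = 0$)
$Q{\left(w,V \right)} = -12 + V w^{2}$ ($Q{\left(w,V \right)} = w^{2} V - 12 = V w^{2} - 12 = -12 + V w^{2}$)
$D{\left(z \right)} = z$ ($D{\left(z \right)} = z - 0 = z + 0 = z$)
$\left(D{\left(2 \right)} + Q{\left(9,-11 \right)}\right)^{2} = \left(2 - \left(12 + 11 \cdot 9^{2}\right)\right)^{2} = \left(2 - 903\right)^{2} = \left(-901\right)^{2} = 811801$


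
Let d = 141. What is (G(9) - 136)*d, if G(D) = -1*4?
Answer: -19740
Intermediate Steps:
G(D) = -4
(G(9) - 136)*d = (-4 - 136)*141 = -140*141 = -19740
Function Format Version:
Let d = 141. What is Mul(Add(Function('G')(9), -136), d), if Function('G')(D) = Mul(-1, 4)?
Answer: -19740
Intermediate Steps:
Function('G')(D) = -4
Mul(Add(Function('G')(9), -136), d) = Mul(Add(-4, -136), 141) = Mul(-140, 141) = -19740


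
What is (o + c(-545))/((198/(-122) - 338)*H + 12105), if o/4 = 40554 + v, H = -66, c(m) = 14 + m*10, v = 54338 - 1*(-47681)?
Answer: 34456216/2105727 ≈ 16.363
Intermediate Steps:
v = 102019 (v = 54338 + 47681 = 102019)
c(m) = 14 + 10*m
o = 570292 (o = 4*(40554 + 102019) = 4*142573 = 570292)
(o + c(-545))/((198/(-122) - 338)*H + 12105) = (570292 + (14 + 10*(-545)))/((198/(-122) - 338)*(-66) + 12105) = (570292 + (14 - 5450))/((198*(-1/122) - 338)*(-66) + 12105) = (570292 - 5436)/((-99/61 - 338)*(-66) + 12105) = 564856/(-20717/61*(-66) + 12105) = 564856/(1367322/61 + 12105) = 564856/(2105727/61) = 564856*(61/2105727) = 34456216/2105727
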